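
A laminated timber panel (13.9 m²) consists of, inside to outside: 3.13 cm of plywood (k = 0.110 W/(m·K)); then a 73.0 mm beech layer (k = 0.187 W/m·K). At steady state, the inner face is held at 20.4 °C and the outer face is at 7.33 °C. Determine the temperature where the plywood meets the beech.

T = 14.9 °C

Resistance network (inner→outer):
  R_plywood = L/(kA) = 0.0313/(0.110·13.9) = 0.02047 K/W
  R_beech = L/(kA) = 0.0730/(0.187·13.9) = 0.02808 K/W
ΣR = 0.02047 + 0.02808 = 0.04855 K/W
Q = ΔT/ΣR = (20.4 °C − 7.33 °C)/0.04855 = 269.2 W
From the inner boundary to the plywood/beech interface, ΣR_partial = 0.02047 K/W.
T_interface = T_in − Q·ΣR_partial = 20.4 °C − (269.2)(0.02047) = 14.9 °C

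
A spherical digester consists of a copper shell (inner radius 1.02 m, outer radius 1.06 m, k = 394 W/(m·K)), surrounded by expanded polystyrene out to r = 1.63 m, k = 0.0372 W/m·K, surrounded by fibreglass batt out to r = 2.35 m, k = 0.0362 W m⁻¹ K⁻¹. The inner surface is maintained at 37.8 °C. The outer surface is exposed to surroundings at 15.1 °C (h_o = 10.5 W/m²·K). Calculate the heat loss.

Q = 20.3 W

Resistance network (inner→outer):
  R_copper = (1/1.02 − 1/1.06)/(4πk) = 0.03700/(4π·394) = 7.472×10^-6 K/W
  R_expanded polystyrene = (1/1.06 − 1/1.63)/(4πk) = 0.3299/(4π·0.0372) = 0.7057 K/W
  R_fibreglass batt = (1/1.63 − 1/2.35)/(4πk) = 0.1880/(4π·0.0362) = 0.4132 K/W
  R_conv,out = 1/(4πr²h) = 1/(4π·2.35²·10.5) = 0.001372 K/W
ΣR = 7.472×10^-6 + 0.7057 + 0.4132 + 0.001372 = 1.120 K/W
Q = ΔT/ΣR = (37.8 °C − 15.1 °C)/1.120 = 20.3 W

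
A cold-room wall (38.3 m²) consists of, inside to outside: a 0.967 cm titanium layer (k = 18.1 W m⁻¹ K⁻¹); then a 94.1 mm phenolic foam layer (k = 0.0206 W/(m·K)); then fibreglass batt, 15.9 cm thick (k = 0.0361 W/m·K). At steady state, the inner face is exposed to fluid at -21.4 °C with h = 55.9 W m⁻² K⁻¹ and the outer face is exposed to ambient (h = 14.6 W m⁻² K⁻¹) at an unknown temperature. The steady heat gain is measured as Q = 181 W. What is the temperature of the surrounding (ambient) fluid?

T_out = 21.4 °C

Series resistances:
  R_conv,in = 1/(hA) = 1/(55.9·38.3) = 4.671×10^-4 K/W
  R_titanium = L/(kA) = 0.00967/(18.1·38.3) = 1.395×10^-5 K/W
  R_phenolic foam = L/(kA) = 0.0941/(0.0206·38.3) = 0.1193 K/W
  R_fibreglass batt = L/(kA) = 0.159/(0.0361·38.3) = 0.1150 K/W
  R_conv,out = 1/(hA) = 1/(14.6·38.3) = 0.001788 K/W
ΣR = 0.2365 K/W
ΔT = Q·ΣR = 181 × 0.2365 = 42.81 K
Heat flows inward, so T_out = T_in + ΔT = -21.4 + 42.81 = 21.4 °C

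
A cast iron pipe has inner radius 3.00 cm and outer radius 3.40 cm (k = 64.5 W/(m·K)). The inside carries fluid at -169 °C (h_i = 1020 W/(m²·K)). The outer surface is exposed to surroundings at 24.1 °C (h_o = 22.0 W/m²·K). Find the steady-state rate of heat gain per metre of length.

Series thermal resistances, inner to outer:
  R'_conv,in = 1/(2πr h) = 1/(2π·0.0300·1020) = 0.005201 m·K/W
  R'_cast iron = ln(0.0340/0.0300)/(2πk) = 0.1252/(2π·64.5) = 3.088×10^-4 m·K/W
  R'_conv,out = 1/(2πr h) = 1/(2π·0.0340·22.0) = 0.2128 m·K/W
ΣR = 0.005201 + 3.088×10^-4 + 0.2128 = 0.2183 m·K/W
Q' = ΔT/ΣR = (-169 °C − 24.1 °C)/0.2183 = -885 W/m
(Negative Q' ⇒ heat flows inward; heat gain = 885 W/m.)

Q' = 885 W/m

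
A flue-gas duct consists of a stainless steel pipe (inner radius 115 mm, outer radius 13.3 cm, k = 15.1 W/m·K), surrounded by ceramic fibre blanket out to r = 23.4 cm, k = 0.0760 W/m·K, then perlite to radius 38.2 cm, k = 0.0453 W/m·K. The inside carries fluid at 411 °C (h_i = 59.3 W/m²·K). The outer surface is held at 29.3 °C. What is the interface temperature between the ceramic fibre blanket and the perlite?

T = 254 °C

Resistance network (inner→outer):
  R'_conv,in = 1/(2πr h) = 1/(2π·0.115·59.3) = 0.02334 m·K/W
  R'_stainless steel = ln(0.133/0.115)/(2πk) = 0.1454/(2π·15.1) = 0.001533 m·K/W
  R'_ceramic fibre blanket = ln(0.234/0.133)/(2πk) = 0.5650/(2π·0.0760) = 1.183 m·K/W
  R'_perlite = ln(0.382/0.234)/(2πk) = 0.4901/(2π·0.0453) = 1.722 m·K/W
ΣR = 0.02334 + 0.001533 + 1.183 + 1.722 = 2.930 m·K/W
Q' = ΔT/ΣR = (411 °C − 29.3 °C)/2.930 = 130.3 W/m
From the inner boundary to the ceramic fibre blanket/perlite interface, ΣR_partial = 1.208 m·K/W.
T_interface = T_in − Q'·ΣR_partial = 411 °C − (130.3)(1.208) = 254 °C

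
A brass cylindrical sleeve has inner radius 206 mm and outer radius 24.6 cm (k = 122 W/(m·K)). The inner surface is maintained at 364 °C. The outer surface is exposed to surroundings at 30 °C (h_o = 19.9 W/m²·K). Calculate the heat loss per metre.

Series thermal resistances, inner to outer:
  R'_brass = ln(0.246/0.206)/(2πk) = 0.1775/(2π·122) = 2.315×10^-4 m·K/W
  R'_conv,out = 1/(2πr h) = 1/(2π·0.246·19.9) = 0.03251 m·K/W
ΣR = 2.315×10^-4 + 0.03251 = 0.03274 m·K/W
Q' = ΔT/ΣR = (364 °C − 30 °C)/0.03274 = 10200 W/m

Q' = 10.2 kW/m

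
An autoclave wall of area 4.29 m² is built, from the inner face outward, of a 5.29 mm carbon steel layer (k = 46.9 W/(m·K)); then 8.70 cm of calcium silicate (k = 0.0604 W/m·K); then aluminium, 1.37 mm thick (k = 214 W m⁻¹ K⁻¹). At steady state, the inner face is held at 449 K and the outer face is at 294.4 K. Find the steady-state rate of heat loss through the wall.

Series thermal resistances, inner to outer:
  R_carbon steel = L/(kA) = 0.00529/(46.9·4.29) = 2.629×10^-5 K/W
  R_calcium silicate = L/(kA) = 0.0870/(0.0604·4.29) = 0.3358 K/W
  R_aluminium = L/(kA) = 0.00137/(214·4.29) = 1.492×10^-6 K/W
ΣR = 2.629×10^-5 + 0.3358 + 1.492×10^-6 = 0.3358 K/W
Q = ΔT/ΣR = (449 K − 294.4 K)/0.3358 = 460 W

Q = 460 W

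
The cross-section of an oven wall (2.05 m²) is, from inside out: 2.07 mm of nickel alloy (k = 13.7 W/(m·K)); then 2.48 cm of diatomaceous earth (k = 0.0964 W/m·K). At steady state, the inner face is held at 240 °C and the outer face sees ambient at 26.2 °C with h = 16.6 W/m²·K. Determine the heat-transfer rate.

Q = 1380 W

Series thermal resistances, inner to outer:
  R_nickel alloy = L/(kA) = 0.00207/(13.7·2.05) = 7.370×10^-5 K/W
  R_diatomaceous earth = L/(kA) = 0.0248/(0.0964·2.05) = 0.1255 K/W
  R_conv,out = 1/(hA) = 1/(16.6·2.05) = 0.02939 K/W
ΣR = 7.370×10^-5 + 0.1255 + 0.02939 = 0.1550 K/W
Q = ΔT/ΣR = (240 °C − 26.2 °C)/0.1550 = 1380 W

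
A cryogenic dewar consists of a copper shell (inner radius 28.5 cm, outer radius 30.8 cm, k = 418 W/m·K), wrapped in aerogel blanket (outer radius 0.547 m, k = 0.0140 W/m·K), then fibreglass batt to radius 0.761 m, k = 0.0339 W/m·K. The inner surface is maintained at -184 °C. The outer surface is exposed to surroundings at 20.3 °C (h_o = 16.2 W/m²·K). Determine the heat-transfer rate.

Q = 22.0 W

Series thermal resistances, inner to outer:
  R_copper = (1/0.285 − 1/0.308)/(4πk) = 0.2620/(4π·418) = 4.988×10^-5 K/W
  R_aerogel blanket = (1/0.308 − 1/0.547)/(4πk) = 1.419/(4π·0.0140) = 8.063 K/W
  R_fibreglass batt = (1/0.547 − 1/0.761)/(4πk) = 0.5141/(4π·0.0339) = 1.207 K/W
  R_conv,out = 1/(4πr²h) = 1/(4π·0.761²·16.2) = 0.008482 K/W
ΣR = 4.988×10^-5 + 8.063 + 1.207 + 0.008482 = 9.279 K/W
Q = ΔT/ΣR = (-184 °C − 20.3 °C)/9.279 = -22.0 W
(Negative Q ⇒ heat flows inward; heat gain = 22.0 W.)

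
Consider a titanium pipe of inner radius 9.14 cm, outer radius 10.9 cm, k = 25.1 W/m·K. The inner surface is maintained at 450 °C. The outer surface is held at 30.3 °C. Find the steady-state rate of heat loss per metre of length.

Q' = 376 kW/m

Q' = 2πk·ΔT/ln(r₂/r₁) = 2π × 25.1 × 419.7 / ln(0.109/0.0914) = 3.76×10^5 W/m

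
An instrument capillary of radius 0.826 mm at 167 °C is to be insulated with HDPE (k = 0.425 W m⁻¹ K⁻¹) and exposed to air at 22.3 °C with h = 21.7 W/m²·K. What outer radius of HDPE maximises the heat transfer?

r_cr = 1.96 cm

For a cylinder, r_cr = k_ins/h = 0.425/21.7 = 0.0196 m = 1.96 cm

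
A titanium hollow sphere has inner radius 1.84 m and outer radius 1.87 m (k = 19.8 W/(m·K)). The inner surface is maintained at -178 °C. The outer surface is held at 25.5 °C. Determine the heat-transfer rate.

Q = 4πk·ΔT/(1/r₁ − 1/r₂) = 4π × 19.8 × 203.5 / (1/1.84 − 1/1.87) = 5.81×10^6 W

Q = 5810 kW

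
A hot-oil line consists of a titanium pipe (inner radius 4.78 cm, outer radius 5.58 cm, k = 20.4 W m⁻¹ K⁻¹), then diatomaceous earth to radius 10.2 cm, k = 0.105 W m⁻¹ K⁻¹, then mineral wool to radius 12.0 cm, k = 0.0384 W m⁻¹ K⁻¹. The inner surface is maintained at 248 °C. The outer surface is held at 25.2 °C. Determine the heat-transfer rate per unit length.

Treat each layer as a resistance in series:
  R'_titanium = ln(0.0558/0.0478)/(2πk) = 0.1547/(2π·20.4) = 0.001207 m·K/W
  R'_diatomaceous earth = ln(0.102/0.0558)/(2πk) = 0.6032/(2π·0.105) = 0.9143 m·K/W
  R'_mineral wool = ln(0.120/0.102)/(2πk) = 0.1625/(2π·0.0384) = 0.6736 m·K/W
ΣR = 0.001207 + 0.9143 + 0.6736 = 1.589 m·K/W
Q' = ΔT/ΣR = (248 °C − 25.2 °C)/1.589 = 140 W/m

Q' = 140 W/m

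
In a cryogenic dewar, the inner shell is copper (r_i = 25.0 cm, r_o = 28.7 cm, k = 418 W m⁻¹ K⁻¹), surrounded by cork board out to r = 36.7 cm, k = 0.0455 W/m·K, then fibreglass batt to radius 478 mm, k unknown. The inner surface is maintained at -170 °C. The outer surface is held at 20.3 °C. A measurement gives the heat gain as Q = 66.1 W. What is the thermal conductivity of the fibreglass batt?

ΣR = ΔT/Q = |-170 − 20.3|/66.1 = 2.879 K/W
Known resistances:
  R_copper = (1/0.250 − 1/0.287)/(4πk) = 0.5157/(4π·418) = 9.817×10^-5 K/W
  R_cork board = (1/0.287 − 1/0.367)/(4πk) = 0.7595/(4π·0.0455) = 1.328 K/W
R_fibreglass batt = ΣR − ΣR_known = 2.879 − 1.328 = 1.551 K/W
(1/r₁−1/r₂)/(4πk) = 1.551 ⇒ k = 0.6327/(4π·1.551) = 0.0325 W/m·K

k = 0.0325 W/m·K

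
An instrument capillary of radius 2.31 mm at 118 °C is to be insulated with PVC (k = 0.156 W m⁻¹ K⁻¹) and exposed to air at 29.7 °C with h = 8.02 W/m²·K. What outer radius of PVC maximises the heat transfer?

r_cr = 1.95 cm

For a cylinder, r_cr = k_ins/h = 0.156/8.02 = 0.0195 m = 1.95 cm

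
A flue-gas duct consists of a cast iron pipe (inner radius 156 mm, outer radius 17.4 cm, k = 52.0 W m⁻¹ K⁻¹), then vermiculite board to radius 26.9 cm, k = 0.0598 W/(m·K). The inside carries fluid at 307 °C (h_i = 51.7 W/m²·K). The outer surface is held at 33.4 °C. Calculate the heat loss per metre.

Q' = 232 W/m

Treat each layer as a resistance in series:
  R'_conv,in = 1/(2πr h) = 1/(2π·0.156·51.7) = 0.01973 m·K/W
  R'_cast iron = ln(0.174/0.156)/(2πk) = 0.1092/(2π·52.0) = 3.342×10^-4 m·K/W
  R'_vermiculite board = ln(0.269/0.174)/(2πk) = 0.4357/(2π·0.0598) = 1.159 m·K/W
ΣR = 0.01973 + 3.342×10^-4 + 1.159 = 1.179 m·K/W
Q' = ΔT/ΣR = (307 °C − 33.4 °C)/1.179 = 232 W/m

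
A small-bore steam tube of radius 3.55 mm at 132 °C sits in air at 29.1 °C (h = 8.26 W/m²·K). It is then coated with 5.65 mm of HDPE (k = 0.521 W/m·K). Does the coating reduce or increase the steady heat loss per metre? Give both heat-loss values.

Critical radius for a cylinder: r_cr = k/h = 0.0631 m = 6.31 cm.
Outer radius after coating: r₂ = 0.00355 + 0.00565 = 0.00920 m.
Since r₁ < r_cr and r₂ ≤ r_cr, the coating moves toward the maximum at r_cr — heat loss rises.
Bare: R = 1/(2πr₁h) = 5.428 m·K/W; Q = 102.9/5.428 = 19.0 W/m.
Coated: R = R_cond + R_conv = 2.385 m·K/W; Q = 102.9/2.385 = 43.1 W/m.

increases: 19.0 → 43.1 W/m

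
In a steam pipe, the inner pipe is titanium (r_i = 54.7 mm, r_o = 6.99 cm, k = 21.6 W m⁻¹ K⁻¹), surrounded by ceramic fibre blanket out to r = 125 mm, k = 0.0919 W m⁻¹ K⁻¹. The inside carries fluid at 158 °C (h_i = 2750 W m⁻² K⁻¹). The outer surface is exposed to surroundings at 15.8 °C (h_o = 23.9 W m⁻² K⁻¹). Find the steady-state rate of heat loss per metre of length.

Q' = 134 W/m

Series thermal resistances, inner to outer:
  R'_conv,in = 1/(2πr h) = 1/(2π·0.0547·2750) = 0.001058 m·K/W
  R'_titanium = ln(0.0699/0.0547)/(2πk) = 0.2452/(2π·21.6) = 0.001807 m·K/W
  R'_ceramic fibre blanket = ln(0.125/0.0699)/(2πk) = 0.5812/(2π·0.0919) = 1.007 m·K/W
  R'_conv,out = 1/(2πr h) = 1/(2π·0.125·23.9) = 0.05327 m·K/W
ΣR = 0.001058 + 0.001807 + 1.007 + 0.05327 = 1.063 m·K/W
Q' = ΔT/ΣR = (158 °C − 15.8 °C)/1.063 = 134 W/m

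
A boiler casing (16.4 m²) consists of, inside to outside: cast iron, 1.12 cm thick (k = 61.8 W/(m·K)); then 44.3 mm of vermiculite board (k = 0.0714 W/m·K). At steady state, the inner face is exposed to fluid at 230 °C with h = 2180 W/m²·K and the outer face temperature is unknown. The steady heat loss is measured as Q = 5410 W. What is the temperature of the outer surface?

T_out = 25.1 °C

Sum the resistances:
  R_conv,in = 1/(hA) = 1/(2180·16.4) = 2.797×10^-5 K/W
  R_cast iron = L/(kA) = 0.0112/(61.8·16.4) = 1.105×10^-5 K/W
  R_vermiculite board = L/(kA) = 0.0443/(0.0714·16.4) = 0.03783 K/W
ΣR = 0.03787 K/W
ΔT = Q·ΣR = 5410 × 0.03787 = 204.9 K
Heat flows outward, so T_out = T_in − ΔT = 230 − 204.9 = 25.1 °C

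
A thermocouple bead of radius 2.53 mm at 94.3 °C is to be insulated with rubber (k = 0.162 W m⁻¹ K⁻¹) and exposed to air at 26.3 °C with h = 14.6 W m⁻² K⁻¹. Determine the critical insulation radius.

For a sphere, r_cr = 2k_ins/h = 2·0.162/14.6 = 0.0222 m = 2.22 cm

r_cr = 2.22 cm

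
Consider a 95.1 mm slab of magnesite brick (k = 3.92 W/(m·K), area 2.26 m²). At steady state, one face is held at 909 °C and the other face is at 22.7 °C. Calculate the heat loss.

Q = kA·ΔT/L = 3.92 × 2.26 × |909 °C − 22.7 °C| / 0.0951 = 82600 W

Q = 82.6 kW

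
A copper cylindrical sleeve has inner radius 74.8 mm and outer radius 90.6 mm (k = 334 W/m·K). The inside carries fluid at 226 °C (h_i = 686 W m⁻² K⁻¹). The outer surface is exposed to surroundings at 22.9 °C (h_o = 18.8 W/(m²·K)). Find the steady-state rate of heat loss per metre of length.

Q' = 2.10 kW/m

Resistance network (inner→outer):
  R'_conv,in = 1/(2πr h) = 1/(2π·0.0748·686) = 0.003102 m·K/W
  R'_copper = ln(0.0906/0.0748)/(2πk) = 0.1916/(2π·334) = 9.132×10^-5 m·K/W
  R'_conv,out = 1/(2πr h) = 1/(2π·0.0906·18.8) = 0.09344 m·K/W
ΣR = 0.003102 + 9.132×10^-5 + 0.09344 = 0.09663 m·K/W
Q' = ΔT/ΣR = (226 °C − 22.9 °C)/0.09663 = 2100 W/m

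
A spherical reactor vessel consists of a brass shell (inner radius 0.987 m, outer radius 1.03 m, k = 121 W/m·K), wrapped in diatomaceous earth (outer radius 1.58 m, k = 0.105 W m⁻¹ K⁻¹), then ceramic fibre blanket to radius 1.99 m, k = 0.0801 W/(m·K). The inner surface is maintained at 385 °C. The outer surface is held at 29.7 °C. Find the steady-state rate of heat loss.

Q = 921 W

Treat each layer as a resistance in series:
  R_brass = (1/0.987 − 1/1.03)/(4πk) = 0.04230/(4π·121) = 2.782×10^-5 K/W
  R_diatomaceous earth = (1/1.03 − 1/1.58)/(4πk) = 0.3380/(4π·0.105) = 0.2561 K/W
  R_ceramic fibre blanket = (1/1.58 − 1/1.99)/(4πk) = 0.1304/(4π·0.0801) = 0.1295 K/W
ΣR = 2.782×10^-5 + 0.2561 + 0.1295 = 0.3856 K/W
Q = ΔT/ΣR = (385 °C − 29.7 °C)/0.3856 = 921 W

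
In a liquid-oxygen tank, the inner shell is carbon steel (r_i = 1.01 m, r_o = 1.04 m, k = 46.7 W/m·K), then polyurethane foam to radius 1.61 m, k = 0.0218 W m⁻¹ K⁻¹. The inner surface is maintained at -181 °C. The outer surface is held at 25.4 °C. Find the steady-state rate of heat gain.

Treat each layer as a resistance in series:
  R_carbon steel = (1/1.01 − 1/1.04)/(4πk) = 0.02856/(4π·46.7) = 4.867×10^-5 K/W
  R_polyurethane foam = (1/1.04 − 1/1.61)/(4πk) = 0.3404/(4π·0.0218) = 1.243 K/W
ΣR = 4.867×10^-5 + 1.243 = 1.243 K/W
Q = ΔT/ΣR = (-181 °C − 25.4 °C)/1.243 = -166 W
(Negative Q ⇒ heat flows inward; heat gain = 166 W.)

Q = 166 W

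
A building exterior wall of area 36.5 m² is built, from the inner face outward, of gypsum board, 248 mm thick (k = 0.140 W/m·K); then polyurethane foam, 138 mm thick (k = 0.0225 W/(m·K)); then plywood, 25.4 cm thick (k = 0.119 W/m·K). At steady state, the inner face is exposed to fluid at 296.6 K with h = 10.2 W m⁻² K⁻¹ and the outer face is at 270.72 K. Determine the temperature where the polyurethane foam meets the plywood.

T = 276.17 K

Series thermal resistances, inner to outer:
  R_conv,in = 1/(hA) = 1/(10.2·36.5) = 0.002686 K/W
  R_gypsum board = L/(kA) = 0.248/(0.140·36.5) = 0.04853 K/W
  R_polyurethane foam = L/(kA) = 0.138/(0.0225·36.5) = 0.1680 K/W
  R_plywood = L/(kA) = 0.254/(0.119·36.5) = 0.05848 K/W
ΣR = 0.002686 + 0.04853 + 0.1680 + 0.05848 = 0.2777 K/W
Q = ΔT/ΣR = (296.6 K − 270.72 K)/0.2777 = 93.19 W
From the inner boundary to the polyurethane foam/plywood interface, ΣR_partial = 0.2192 K/W.
T_interface = T_in − Q·ΣR_partial = 296.6 K − (93.19)(0.2192) = 276.17 K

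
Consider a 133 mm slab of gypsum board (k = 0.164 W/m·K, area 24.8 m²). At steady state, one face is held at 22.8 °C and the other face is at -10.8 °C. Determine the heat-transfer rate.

Q = kA·ΔT/L = 0.164 × 24.8 × |22.8 °C − -10.8 °C| / 0.133 = 1030 W

Q = 1030 W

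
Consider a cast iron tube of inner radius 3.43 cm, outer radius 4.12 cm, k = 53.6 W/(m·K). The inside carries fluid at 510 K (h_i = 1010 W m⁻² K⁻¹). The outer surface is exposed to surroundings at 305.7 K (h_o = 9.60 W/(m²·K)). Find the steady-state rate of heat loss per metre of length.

Series thermal resistances, inner to outer:
  R'_conv,in = 1/(2πr h) = 1/(2π·0.0343·1010) = 0.004594 m·K/W
  R'_cast iron = ln(0.0412/0.0343)/(2πk) = 0.1833/(2π·53.6) = 5.443×10^-4 m·K/W
  R'_conv,out = 1/(2πr h) = 1/(2π·0.0412·9.60) = 0.4024 m·K/W
ΣR = 0.004594 + 5.443×10^-4 + 0.4024 = 0.4075 m·K/W
Q' = ΔT/ΣR = (510 K − 305.7 K)/0.4075 = 501 W/m

Q' = 501 W/m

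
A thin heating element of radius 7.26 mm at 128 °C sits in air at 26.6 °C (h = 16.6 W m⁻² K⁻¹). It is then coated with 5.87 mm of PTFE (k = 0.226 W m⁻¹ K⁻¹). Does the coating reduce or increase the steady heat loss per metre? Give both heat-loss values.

increases: 76.8 → 88.4 W/m

Critical radius for a cylinder: r_cr = k/h = 0.0136 m = 1.36 cm.
Outer radius after coating: r₂ = 0.00726 + 0.00587 = 0.01313 m.
Since r₁ < r_cr and r₂ ≤ r_cr, the coating moves toward the maximum at r_cr — heat loss rises.
Bare: R = 1/(2πr₁h) = 1.321 m·K/W; Q = 101.4/1.321 = 76.8 W/m.
Coated: R = R_cond + R_conv = 1.147 m·K/W; Q = 101.4/1.147 = 88.4 W/m.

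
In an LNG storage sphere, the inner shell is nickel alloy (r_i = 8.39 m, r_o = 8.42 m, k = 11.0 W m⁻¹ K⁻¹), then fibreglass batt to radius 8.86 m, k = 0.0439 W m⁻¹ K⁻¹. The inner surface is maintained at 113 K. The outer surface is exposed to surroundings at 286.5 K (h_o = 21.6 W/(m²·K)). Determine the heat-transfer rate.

Resistance network (inner→outer):
  R_nickel alloy = (1/8.39 − 1/8.42)/(4πk) = 4.247×10^-4/(4π·11.0) = 3.072×10^-6 K/W
  R_fibreglass batt = (1/8.42 − 1/8.86)/(4πk) = 0.005898/(4π·0.0439) = 0.01069 K/W
  R_conv,out = 1/(4πr²h) = 1/(4π·8.86²·21.6) = 4.693×10^-5 K/W
ΣR = 3.072×10^-6 + 0.01069 + 4.693×10^-5 = 0.01074 K/W
Q = ΔT/ΣR = (113 K − 286.5 K)/0.01074 = -16200 W
(Negative Q ⇒ heat flows inward; heat gain = 16200 W.)

Q = 16200 W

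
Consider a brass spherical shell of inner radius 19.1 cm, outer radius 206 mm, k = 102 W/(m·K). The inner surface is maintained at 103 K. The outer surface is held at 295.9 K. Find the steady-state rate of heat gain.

Q = 649 kW

Q = 4πk·ΔT/(1/r₁ − 1/r₂) = 4π × 102 × 192.9 / (1/0.191 − 1/0.206) = 6.49×10^5 W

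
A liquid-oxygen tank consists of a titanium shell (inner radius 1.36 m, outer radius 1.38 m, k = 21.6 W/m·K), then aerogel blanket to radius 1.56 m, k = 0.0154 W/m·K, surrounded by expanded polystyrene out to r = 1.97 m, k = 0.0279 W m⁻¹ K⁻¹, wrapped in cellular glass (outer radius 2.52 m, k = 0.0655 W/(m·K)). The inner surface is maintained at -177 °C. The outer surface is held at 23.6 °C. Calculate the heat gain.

Q = 212 W

Resistance network (inner→outer):
  R_titanium = (1/1.36 − 1/1.38)/(4πk) = 0.01066/(4π·21.6) = 3.926×10^-5 K/W
  R_aerogel blanket = (1/1.38 − 1/1.56)/(4πk) = 0.08361/(4π·0.0154) = 0.4321 K/W
  R_expanded polystyrene = (1/1.56 − 1/1.97)/(4πk) = 0.1334/(4π·0.0279) = 0.3805 K/W
  R_cellular glass = (1/1.97 − 1/2.52)/(4πk) = 0.1108/(4π·0.0655) = 0.1346 K/W
ΣR = 3.926×10^-5 + 0.4321 + 0.3805 + 0.1346 = 0.9472 K/W
Q = ΔT/ΣR = (-177 °C − 23.6 °C)/0.9472 = -212 W
(Negative Q ⇒ heat flows inward; heat gain = 212 W.)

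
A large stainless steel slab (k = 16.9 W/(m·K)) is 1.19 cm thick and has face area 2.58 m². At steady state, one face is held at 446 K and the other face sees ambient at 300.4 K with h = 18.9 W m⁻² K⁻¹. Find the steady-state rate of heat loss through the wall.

Q = 7.01 kW

Resistance network (inner→outer):
  R_stainless steel = L/(kA) = 0.0119/(16.9·2.58) = 2.729×10^-4 K/W
  R_conv,out = 1/(hA) = 1/(18.9·2.58) = 0.02051 K/W
ΣR = 2.729×10^-4 + 0.02051 = 0.02078 K/W
Q = ΔT/ΣR = (446 K − 300.4 K)/0.02078 = 7010 W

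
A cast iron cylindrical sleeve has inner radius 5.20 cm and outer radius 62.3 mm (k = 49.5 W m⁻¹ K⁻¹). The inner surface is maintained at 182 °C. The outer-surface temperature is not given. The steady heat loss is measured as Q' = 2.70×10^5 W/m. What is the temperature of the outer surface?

Series resistances:
  R'_cast iron = ln(0.0623/0.0520)/(2πk) = 0.1807/(2π·49.5) = 5.811×10^-4 m·K/W
ΣR = 5.811×10^-4 m·K/W
ΔT = Q'·ΣR = 2.70×10^5 × 5.811×10^-4 = 156.9 K
Heat flows outward, so T_out = T_in − ΔT = 182 − 156.9 = 25.1 °C

T_out = 25.1 °C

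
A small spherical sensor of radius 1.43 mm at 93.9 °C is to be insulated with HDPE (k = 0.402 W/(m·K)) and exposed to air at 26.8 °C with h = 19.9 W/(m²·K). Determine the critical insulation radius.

r_cr = 4.04 cm

For a sphere, r_cr = 2k_ins/h = 2·0.402/19.9 = 0.0404 m = 4.04 cm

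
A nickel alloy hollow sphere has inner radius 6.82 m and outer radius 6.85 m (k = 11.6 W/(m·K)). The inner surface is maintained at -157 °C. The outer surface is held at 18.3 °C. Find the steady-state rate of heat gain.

Q = 3.98×10^7 W

Q = 4πk·ΔT/(1/r₁ − 1/r₂) = 4π × 11.6 × 175.3 / (1/6.82 − 1/6.85) = 3.98×10^7 W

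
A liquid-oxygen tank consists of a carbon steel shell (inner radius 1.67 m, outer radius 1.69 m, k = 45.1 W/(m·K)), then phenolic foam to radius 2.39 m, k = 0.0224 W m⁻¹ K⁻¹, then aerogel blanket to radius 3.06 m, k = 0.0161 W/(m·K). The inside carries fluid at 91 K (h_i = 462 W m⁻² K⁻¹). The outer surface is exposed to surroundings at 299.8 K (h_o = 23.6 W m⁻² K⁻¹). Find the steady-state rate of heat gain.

Treat each layer as a resistance in series:
  R_conv,in = 1/(4πr²h) = 1/(4π·1.67²·462) = 6.176×10^-5 K/W
  R_carbon steel = (1/1.67 − 1/1.69)/(4πk) = 0.007086/(4π·45.1) = 1.250×10^-5 K/W
  R_phenolic foam = (1/1.69 − 1/2.39)/(4πk) = 0.1733/(4π·0.0224) = 0.6157 K/W
  R_aerogel blanket = (1/2.39 − 1/3.06)/(4πk) = 0.09161/(4π·0.0161) = 0.4528 K/W
  R_conv,out = 1/(4πr²h) = 1/(4π·3.06²·23.6) = 3.601×10^-4 K/W
ΣR = 6.176×10^-5 + 1.250×10^-5 + 0.6157 + 0.4528 + 3.601×10^-4 = 1.069 K/W
Q = ΔT/ΣR = (91 K − 299.8 K)/1.069 = -195 W
(Negative Q ⇒ heat flows inward; heat gain = 195 W.)

Q = 195 W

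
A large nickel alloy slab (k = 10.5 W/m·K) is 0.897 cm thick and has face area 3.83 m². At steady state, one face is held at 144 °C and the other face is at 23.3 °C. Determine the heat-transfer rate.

Q = kA·ΔT/L = 10.5 × 3.83 × |144 °C − 23.3 °C| / 0.00897 = 5.41×10^5 W

Q = 541 kW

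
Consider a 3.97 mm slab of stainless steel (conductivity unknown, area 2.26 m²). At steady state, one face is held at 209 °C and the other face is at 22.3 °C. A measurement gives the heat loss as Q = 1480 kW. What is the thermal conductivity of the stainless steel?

k = 13.9 W/m·K

ΣR = ΔT/Q = |209 − 22.3|/1.48×10^6 = 1.261×10^-4 K/W
L/(kA) = 1.261×10^-4 ⇒ k = 0.00397/(1.261×10^-4·2.26) = 13.9 W/m·K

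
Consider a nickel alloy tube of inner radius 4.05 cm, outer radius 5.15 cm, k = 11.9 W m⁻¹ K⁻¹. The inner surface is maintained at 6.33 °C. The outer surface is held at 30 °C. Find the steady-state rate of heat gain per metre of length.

Q' = 7.37 kW/m

Q' = 2πk·ΔT/ln(r₂/r₁) = 2π × 11.9 × 23.67 / ln(0.0515/0.0405) = 7370 W/m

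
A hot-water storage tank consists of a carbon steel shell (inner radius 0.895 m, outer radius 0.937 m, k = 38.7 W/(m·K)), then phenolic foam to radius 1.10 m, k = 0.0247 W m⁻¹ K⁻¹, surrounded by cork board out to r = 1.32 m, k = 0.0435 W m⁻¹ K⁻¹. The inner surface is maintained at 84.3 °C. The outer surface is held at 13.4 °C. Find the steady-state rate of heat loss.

Q = 90.1 W

Treat each layer as a resistance in series:
  R_carbon steel = (1/0.895 − 1/0.937)/(4πk) = 0.05008/(4π·38.7) = 1.030×10^-4 K/W
  R_phenolic foam = (1/0.937 − 1/1.10)/(4πk) = 0.1581/(4π·0.0247) = 0.5095 K/W
  R_cork board = (1/1.10 − 1/1.32)/(4πk) = 0.1515/(4π·0.0435) = 0.2772 K/W
ΣR = 1.030×10^-4 + 0.5095 + 0.2772 = 0.7868 K/W
Q = ΔT/ΣR = (84.3 °C − 13.4 °C)/0.7868 = 90.1 W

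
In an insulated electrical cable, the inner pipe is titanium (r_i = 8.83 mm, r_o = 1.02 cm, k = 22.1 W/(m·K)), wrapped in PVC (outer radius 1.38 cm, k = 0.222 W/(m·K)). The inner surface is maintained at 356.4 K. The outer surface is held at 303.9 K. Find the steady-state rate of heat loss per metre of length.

Q' = 241 W/m

Series thermal resistances, inner to outer:
  R'_titanium = ln(0.0102/0.00883)/(2πk) = 0.1442/(2π·22.1) = 0.001039 m·K/W
  R'_PVC = ln(0.0138/0.0102)/(2πk) = 0.3023/(2π·0.222) = 0.2167 m·K/W
ΣR = 0.001039 + 0.2167 = 0.2177 m·K/W
Q' = ΔT/ΣR = (356.4 K − 303.9 K)/0.2177 = 241 W/m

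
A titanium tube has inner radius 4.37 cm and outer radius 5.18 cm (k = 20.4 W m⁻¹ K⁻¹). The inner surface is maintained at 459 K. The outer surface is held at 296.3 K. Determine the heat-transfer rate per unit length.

Q' = 2πk·ΔT/ln(r₂/r₁) = 2π × 20.4 × 162.7 / ln(0.0518/0.0437) = 1.23×10^5 W/m

Q' = 123 kW/m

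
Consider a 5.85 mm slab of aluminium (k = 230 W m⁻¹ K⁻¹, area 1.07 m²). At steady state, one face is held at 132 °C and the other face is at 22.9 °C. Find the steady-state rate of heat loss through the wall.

Q = kA·ΔT/L = 230 × 1.07 × |132 °C − 22.9 °C| / 0.00585 = 4.59×10^6 W

Q = 4590 kW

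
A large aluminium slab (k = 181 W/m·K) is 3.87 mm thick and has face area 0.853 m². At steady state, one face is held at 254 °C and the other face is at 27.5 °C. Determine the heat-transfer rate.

Q = 9.04×10^6 W

Q = kA·ΔT/L = 181 × 0.853 × |254 °C − 27.5 °C| / 0.00387 = 9.04×10^6 W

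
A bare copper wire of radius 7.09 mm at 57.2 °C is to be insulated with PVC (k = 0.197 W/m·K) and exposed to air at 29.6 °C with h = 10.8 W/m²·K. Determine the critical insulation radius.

For a cylinder, r_cr = k_ins/h = 0.197/10.8 = 0.0182 m = 1.82 cm

r_cr = 1.82 cm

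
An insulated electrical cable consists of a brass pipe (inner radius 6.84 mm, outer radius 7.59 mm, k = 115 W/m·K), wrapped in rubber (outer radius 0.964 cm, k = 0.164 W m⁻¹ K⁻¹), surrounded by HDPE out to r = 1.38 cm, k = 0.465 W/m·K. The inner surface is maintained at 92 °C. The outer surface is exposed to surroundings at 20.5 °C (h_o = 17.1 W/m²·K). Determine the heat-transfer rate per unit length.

Q' = 69.5 W/m

Resistance network (inner→outer):
  R'_brass = ln(0.00759/0.00684)/(2πk) = 0.1040/(2π·115) = 1.440×10^-4 m·K/W
  R'_rubber = ln(0.00964/0.00759)/(2πk) = 0.2391/(2π·0.164) = 0.2320 m·K/W
  R'_HDPE = ln(0.0138/0.00964)/(2πk) = 0.3587/(2π·0.465) = 0.1228 m·K/W
  R'_conv,out = 1/(2πr h) = 1/(2π·0.0138·17.1) = 0.6744 m·K/W
ΣR = 1.440×10^-4 + 0.2320 + 0.1228 + 0.6744 = 1.029 m·K/W
Q' = ΔT/ΣR = (92 °C − 20.5 °C)/1.029 = 69.5 W/m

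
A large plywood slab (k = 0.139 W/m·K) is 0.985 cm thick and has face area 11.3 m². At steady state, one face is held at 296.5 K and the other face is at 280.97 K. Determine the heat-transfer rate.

Q = 2480 W

Q = kA·ΔT/L = 0.139 × 11.3 × |296.5 K − 280.97 K| / 0.00985 = 2480 W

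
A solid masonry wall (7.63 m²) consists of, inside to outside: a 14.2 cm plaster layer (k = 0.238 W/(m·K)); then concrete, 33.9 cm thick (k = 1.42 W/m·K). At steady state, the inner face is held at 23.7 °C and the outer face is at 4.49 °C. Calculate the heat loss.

Q = 175 W

Resistance network (inner→outer):
  R_plaster = L/(kA) = 0.142/(0.238·7.63) = 0.07820 K/W
  R_concrete = L/(kA) = 0.339/(1.42·7.63) = 0.03129 K/W
ΣR = 0.07820 + 0.03129 = 0.1095 K/W
Q = ΔT/ΣR = (23.7 °C − 4.49 °C)/0.1095 = 175 W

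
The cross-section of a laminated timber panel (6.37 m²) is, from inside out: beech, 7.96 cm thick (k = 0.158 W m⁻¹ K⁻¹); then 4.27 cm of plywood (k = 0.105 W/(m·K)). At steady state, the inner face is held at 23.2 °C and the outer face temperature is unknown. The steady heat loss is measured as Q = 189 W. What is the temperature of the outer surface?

T_out = -3.81 °C

Series resistances:
  R_beech = L/(kA) = 0.0796/(0.158·6.37) = 0.07909 K/W
  R_plywood = L/(kA) = 0.0427/(0.105·6.37) = 0.06384 K/W
ΣR = 0.1429 K/W
ΔT = Q·ΣR = 189 × 0.1429 = 27.01 K
Heat flows outward, so T_out = T_in − ΔT = 23.2 − 27.01 = -3.81 °C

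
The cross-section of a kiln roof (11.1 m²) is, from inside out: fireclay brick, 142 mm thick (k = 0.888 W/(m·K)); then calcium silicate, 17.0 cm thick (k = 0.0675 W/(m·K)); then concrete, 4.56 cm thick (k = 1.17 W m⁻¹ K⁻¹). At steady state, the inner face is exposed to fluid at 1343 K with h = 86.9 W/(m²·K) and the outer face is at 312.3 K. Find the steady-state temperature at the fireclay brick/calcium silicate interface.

Resistance network (inner→outer):
  R_conv,in = 1/(hA) = 1/(86.9·11.1) = 0.001037 K/W
  R_fireclay brick = L/(kA) = 0.142/(0.888·11.1) = 0.01441 K/W
  R_calcium silicate = L/(kA) = 0.170/(0.0675·11.1) = 0.2269 K/W
  R_concrete = L/(kA) = 0.0456/(1.17·11.1) = 0.003511 K/W
ΣR = 0.001037 + 0.01441 + 0.2269 + 0.003511 = 0.2459 K/W
Q = ΔT/ΣR = (1343 K − 312.3 K)/0.2459 = 4192 W
From the inner boundary to the fireclay brick/calcium silicate interface, ΣR_partial = 0.01545 K/W.
T_interface = T_in − Q·ΣR_partial = 1343 K − (4192)(0.01545) = 1278 K

T = 1278 K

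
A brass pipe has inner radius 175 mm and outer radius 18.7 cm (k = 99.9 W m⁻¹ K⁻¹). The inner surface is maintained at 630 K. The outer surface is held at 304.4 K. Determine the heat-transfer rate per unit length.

Q' = 2πk·ΔT/ln(r₂/r₁) = 2π × 99.9 × 325.6 / ln(0.187/0.175) = 3.08×10^6 W/m

Q' = 3.08×10^6 W/m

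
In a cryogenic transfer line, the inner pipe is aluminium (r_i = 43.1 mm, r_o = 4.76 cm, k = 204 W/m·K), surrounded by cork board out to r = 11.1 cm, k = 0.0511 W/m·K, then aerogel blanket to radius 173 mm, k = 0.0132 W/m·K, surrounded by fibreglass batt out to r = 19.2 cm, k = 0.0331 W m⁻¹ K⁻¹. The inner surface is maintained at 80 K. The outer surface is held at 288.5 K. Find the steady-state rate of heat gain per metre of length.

Q' = 24.6 W/m

Resistance network (inner→outer):
  R'_aluminium = ln(0.0476/0.0431)/(2πk) = 0.09931/(2π·204) = 7.748×10^-5 m·K/W
  R'_cork board = ln(0.111/0.0476)/(2πk) = 0.8467/(2π·0.0511) = 2.637 m·K/W
  R'_aerogel blanket = ln(0.173/0.111)/(2πk) = 0.4438/(2π·0.0132) = 5.351 m·K/W
  R'_fibreglass batt = ln(0.192/0.173)/(2πk) = 0.1042/(2π·0.0331) = 0.5010 m·K/W
ΣR = 7.748×10^-5 + 2.637 + 5.351 + 0.5010 = 8.489 m·K/W
Q' = ΔT/ΣR = (80 K − 288.5 K)/8.489 = -24.6 W/m
(Negative Q' ⇒ heat flows inward; heat gain = 24.6 W/m.)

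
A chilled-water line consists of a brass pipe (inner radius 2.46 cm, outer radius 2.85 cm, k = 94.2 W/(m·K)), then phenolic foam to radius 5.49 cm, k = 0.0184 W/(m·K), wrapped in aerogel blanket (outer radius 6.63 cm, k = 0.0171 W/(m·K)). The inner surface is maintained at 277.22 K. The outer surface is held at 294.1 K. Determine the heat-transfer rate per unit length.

Series thermal resistances, inner to outer:
  R'_brass = ln(0.0285/0.0246)/(2πk) = 0.1472/(2π·94.2) = 2.486×10^-4 m·K/W
  R'_phenolic foam = ln(0.0549/0.0285)/(2πk) = 0.6556/(2π·0.0184) = 5.671 m·K/W
  R'_aerogel blanket = ln(0.0663/0.0549)/(2πk) = 0.1887/(2π·0.0171) = 1.756 m·K/W
ΣR = 2.486×10^-4 + 5.671 + 1.756 = 7.427 m·K/W
Q' = ΔT/ΣR = (277.22 K − 294.1 K)/7.427 = -2.27 W/m
(Negative Q' ⇒ heat flows inward; heat gain = 2.27 W/m.)

Q' = 2.27 W/m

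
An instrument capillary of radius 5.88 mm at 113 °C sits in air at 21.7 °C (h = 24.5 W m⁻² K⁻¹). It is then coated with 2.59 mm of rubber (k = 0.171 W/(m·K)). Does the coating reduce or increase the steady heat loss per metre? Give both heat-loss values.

Critical radius for a cylinder: r_cr = k/h = 0.00698 m = 0.698 cm.
Outer radius after coating: r₂ = 0.00588 + 0.00259 = 0.00847 m.
r₁ < r_cr < r₂: heat loss rises to a maximum at r_cr then falls. Whether the coating helps depends on whether Q(r₂) has dropped back below Q(r₁).
Bare: R = 1/(2πr₁h) = 1.105 m·K/W; Q = 91.3/1.105 = 82.6 W/m.
Coated: R = R_cond + R_conv = 1.107 m·K/W; Q = 91.3/1.107 = 82.5 W/m.

reduces: 82.6 → 82.5 W/m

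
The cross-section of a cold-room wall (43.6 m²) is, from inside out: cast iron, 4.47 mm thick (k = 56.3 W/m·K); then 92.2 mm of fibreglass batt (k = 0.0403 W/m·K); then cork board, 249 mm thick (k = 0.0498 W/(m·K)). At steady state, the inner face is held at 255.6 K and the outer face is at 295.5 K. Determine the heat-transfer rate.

Q = 239 W

Series thermal resistances, inner to outer:
  R_cast iron = L/(kA) = 0.00447/(56.3·43.6) = 1.821×10^-6 K/W
  R_fibreglass batt = L/(kA) = 0.0922/(0.0403·43.6) = 0.05247 K/W
  R_cork board = L/(kA) = 0.249/(0.0498·43.6) = 0.1147 K/W
ΣR = 1.821×10^-6 + 0.05247 + 0.1147 = 0.1672 K/W
Q = ΔT/ΣR = (255.6 K − 295.5 K)/0.1672 = -239 W
(Negative Q ⇒ heat flows inward; heat gain = 239 W.)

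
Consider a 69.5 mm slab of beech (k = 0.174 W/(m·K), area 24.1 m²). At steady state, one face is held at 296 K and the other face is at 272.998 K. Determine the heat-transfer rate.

Q = kA·ΔT/L = 0.174 × 24.1 × |296 K − 272.998 K| / 0.0695 = 1390 W

Q = 1390 W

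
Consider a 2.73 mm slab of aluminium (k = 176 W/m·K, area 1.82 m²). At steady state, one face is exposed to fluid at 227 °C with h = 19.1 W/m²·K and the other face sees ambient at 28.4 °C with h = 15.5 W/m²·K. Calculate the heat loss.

Resistance network (inner→outer):
  R_conv,in = 1/(hA) = 1/(19.1·1.82) = 0.02877 K/W
  R_aluminium = L/(kA) = 0.00273/(176·1.82) = 8.523×10^-6 K/W
  R_conv,out = 1/(hA) = 1/(15.5·1.82) = 0.03545 K/W
ΣR = 0.02877 + 8.523×10^-6 + 0.03545 = 0.06423 K/W
Q = ΔT/ΣR = (227 °C − 28.4 °C)/0.06423 = 3090 W

Q = 3090 W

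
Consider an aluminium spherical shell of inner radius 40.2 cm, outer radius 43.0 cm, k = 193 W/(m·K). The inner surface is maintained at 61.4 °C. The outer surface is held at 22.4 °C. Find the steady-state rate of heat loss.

Q = 4πk·ΔT/(1/r₁ − 1/r₂) = 4π × 193 × 39 / (1/0.402 − 1/0.430) = 5.84×10^5 W

Q = 5.84×10^5 W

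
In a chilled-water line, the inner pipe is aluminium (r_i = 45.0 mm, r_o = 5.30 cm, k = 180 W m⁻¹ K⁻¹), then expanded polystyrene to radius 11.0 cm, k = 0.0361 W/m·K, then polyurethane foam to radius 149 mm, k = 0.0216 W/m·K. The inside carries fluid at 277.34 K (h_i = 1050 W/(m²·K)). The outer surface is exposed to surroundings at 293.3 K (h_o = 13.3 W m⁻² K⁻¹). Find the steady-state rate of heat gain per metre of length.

Q' = 2.88 W/m

Series thermal resistances, inner to outer:
  R'_conv,in = 1/(2πr h) = 1/(2π·0.0450·1050) = 0.003368 m·K/W
  R'_aluminium = ln(0.0530/0.0450)/(2πk) = 0.1636/(2π·180) = 1.447×10^-4 m·K/W
  R'_expanded polystyrene = ln(0.110/0.0530)/(2πk) = 0.7302/(2π·0.0361) = 3.219 m·K/W
  R'_polyurethane foam = ln(0.149/0.110)/(2πk) = 0.3035/(2π·0.0216) = 2.236 m·K/W
  R'_conv,out = 1/(2πr h) = 1/(2π·0.149·13.3) = 0.08031 m·K/W
ΣR = 0.003368 + 1.447×10^-4 + 3.219 + 2.236 + 0.08031 = 5.539 m·K/W
Q' = ΔT/ΣR = (277.34 K − 293.3 K)/5.539 = -2.88 W/m
(Negative Q' ⇒ heat flows inward; heat gain = 2.88 W/m.)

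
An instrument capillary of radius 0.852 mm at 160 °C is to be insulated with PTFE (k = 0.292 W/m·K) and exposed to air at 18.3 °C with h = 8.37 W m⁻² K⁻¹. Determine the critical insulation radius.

For a cylinder, r_cr = k_ins/h = 0.292/8.37 = 0.0349 m = 3.49 cm

r_cr = 3.49 cm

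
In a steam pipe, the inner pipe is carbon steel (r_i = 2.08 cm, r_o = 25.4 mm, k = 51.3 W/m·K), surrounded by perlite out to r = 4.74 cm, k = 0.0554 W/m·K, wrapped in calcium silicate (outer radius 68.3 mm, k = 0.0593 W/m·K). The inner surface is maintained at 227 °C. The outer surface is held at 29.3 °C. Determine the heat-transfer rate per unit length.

Resistance network (inner→outer):
  R'_carbon steel = ln(0.0254/0.0208)/(2πk) = 0.1998/(2π·51.3) = 6.199×10^-4 m·K/W
  R'_perlite = ln(0.0474/0.0254)/(2πk) = 0.6239/(2π·0.0554) = 1.792 m·K/W
  R'_calcium silicate = ln(0.0683/0.0474)/(2πk) = 0.3653/(2π·0.0593) = 0.9804 m·K/W
ΣR = 6.199×10^-4 + 1.792 + 0.9804 = 2.773 m·K/W
Q' = ΔT/ΣR = (227 °C − 29.3 °C)/2.773 = 71.3 W/m

Q' = 71.3 W/m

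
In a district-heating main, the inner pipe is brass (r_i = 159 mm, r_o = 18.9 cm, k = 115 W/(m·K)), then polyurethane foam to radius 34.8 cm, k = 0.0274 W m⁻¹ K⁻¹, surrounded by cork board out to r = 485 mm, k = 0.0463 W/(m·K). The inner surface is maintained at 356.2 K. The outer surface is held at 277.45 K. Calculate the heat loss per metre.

Q' = 16.8 W/m

Resistance network (inner→outer):
  R'_brass = ln(0.189/0.159)/(2πk) = 0.1728/(2π·115) = 2.392×10^-4 m·K/W
  R'_polyurethane foam = ln(0.348/0.189)/(2πk) = 0.6105/(2π·0.0274) = 3.546 m·K/W
  R'_cork board = ln(0.485/0.348)/(2πk) = 0.3319/(2π·0.0463) = 1.141 m·K/W
ΣR = 2.392×10^-4 + 3.546 + 1.141 = 4.687 m·K/W
Q' = ΔT/ΣR = (356.2 K − 277.45 K)/4.687 = 16.8 W/m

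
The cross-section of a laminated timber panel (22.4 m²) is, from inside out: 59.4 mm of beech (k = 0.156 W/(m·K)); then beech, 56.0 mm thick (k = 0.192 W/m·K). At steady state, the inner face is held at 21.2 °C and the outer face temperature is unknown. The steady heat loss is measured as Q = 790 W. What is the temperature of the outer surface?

Sum the resistances:
  R_beech = L/(kA) = 0.0594/(0.156·22.4) = 0.01700 K/W
  R_beech = L/(kA) = 0.0560/(0.192·22.4) = 0.01302 K/W
ΣR = 0.03002 K/W
ΔT = Q·ΣR = 790 × 0.03002 = 23.72 K
Heat flows outward, so T_out = T_in − ΔT = 21.2 − 23.72 = -2.52 °C

T_out = -2.52 °C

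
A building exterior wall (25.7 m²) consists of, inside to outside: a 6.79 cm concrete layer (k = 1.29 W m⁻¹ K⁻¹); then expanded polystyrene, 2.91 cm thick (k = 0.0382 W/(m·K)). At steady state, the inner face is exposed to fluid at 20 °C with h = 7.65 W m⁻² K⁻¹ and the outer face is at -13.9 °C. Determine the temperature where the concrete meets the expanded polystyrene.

Resistance network (inner→outer):
  R_conv,in = 1/(hA) = 1/(7.65·25.7) = 0.005086 K/W
  R_concrete = L/(kA) = 0.0679/(1.29·25.7) = 0.002048 K/W
  R_expanded polystyrene = L/(kA) = 0.0291/(0.0382·25.7) = 0.02964 K/W
ΣR = 0.005086 + 0.002048 + 0.02964 = 0.03677 K/W
Q = ΔT/ΣR = (20 °C − -13.9 °C)/0.03677 = 921.9 W
From the inner boundary to the concrete/expanded polystyrene interface, ΣR_partial = 0.007134 K/W.
T_interface = T_in − Q·ΣR_partial = 20 °C − (921.9)(0.007134) = 13.4 °C

T = 13.4 °C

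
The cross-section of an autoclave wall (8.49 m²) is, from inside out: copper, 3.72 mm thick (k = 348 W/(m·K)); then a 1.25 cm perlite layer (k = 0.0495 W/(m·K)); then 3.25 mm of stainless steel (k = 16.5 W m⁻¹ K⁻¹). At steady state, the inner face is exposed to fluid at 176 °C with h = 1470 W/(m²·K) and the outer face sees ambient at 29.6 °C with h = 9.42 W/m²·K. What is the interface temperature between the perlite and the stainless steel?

T = 72.9 °C

Resistance network (inner→outer):
  R_conv,in = 1/(hA) = 1/(1470·8.49) = 8.013×10^-5 K/W
  R_copper = L/(kA) = 0.00372/(348·8.49) = 1.259×10^-6 K/W
  R_perlite = L/(kA) = 0.0125/(0.0495·8.49) = 0.02974 K/W
  R_stainless steel = L/(kA) = 0.00325/(16.5·8.49) = 2.320×10^-5 K/W
  R_conv,out = 1/(hA) = 1/(9.42·8.49) = 0.01250 K/W
ΣR = 8.013×10^-5 + 1.259×10^-6 + 0.02974 + 2.320×10^-5 + 0.01250 = 0.04234 K/W
Q = ΔT/ΣR = (176 °C − 29.6 °C)/0.04234 = 3458 W
From the inner boundary to the perlite/stainless steel interface, ΣR_partial = 0.02982 K/W.
T_interface = T_in − Q·ΣR_partial = 176 °C − (3458)(0.02982) = 72.9 °C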